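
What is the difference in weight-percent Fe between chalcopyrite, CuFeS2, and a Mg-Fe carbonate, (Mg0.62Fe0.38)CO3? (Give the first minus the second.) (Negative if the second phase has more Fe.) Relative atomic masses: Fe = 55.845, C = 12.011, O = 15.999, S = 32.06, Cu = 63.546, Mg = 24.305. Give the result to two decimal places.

Fe in CuFeS2: molar mass 183.511 g/mol; 1×55.845 = 55.845 g → 30.43 wt%.
Fe in (Mg0.62Fe0.38)CO3: molar mass 96.298 g/mol; 0.38×55.845 = 21.221 g → 22.04 wt%.
Difference = 30.43 − 22.04 = 8.39 percentage points.

8.39 percentage points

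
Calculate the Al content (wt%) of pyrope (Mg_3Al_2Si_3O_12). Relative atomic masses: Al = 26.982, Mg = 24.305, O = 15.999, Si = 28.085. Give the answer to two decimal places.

13.39 wt%

Formula mass = 3*24.305 + 2*26.982 + 3*28.085 + 12*15.999 = 403.122 g/mol, of which 53.964 g is Al.
So Al makes up 53.964/403.122 = 0.1339 of the mass, i.e. 13.39%.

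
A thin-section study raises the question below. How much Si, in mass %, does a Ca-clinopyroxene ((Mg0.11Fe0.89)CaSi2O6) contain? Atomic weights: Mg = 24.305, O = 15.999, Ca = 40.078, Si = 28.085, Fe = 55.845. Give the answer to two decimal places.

22.96 mass %

Molar mass of (Mg0.11Fe0.89)CaSi2O6: 0.11*24.305 + 0.89*55.845 + 1*40.078 + 2*28.085 + 6*15.999 = 244.618 g/mol.
Mass of Si per formula unit: 2 × 28.085 = 56.170 g.
Weight fraction Si = 56.170 / 244.618 = 0.2296.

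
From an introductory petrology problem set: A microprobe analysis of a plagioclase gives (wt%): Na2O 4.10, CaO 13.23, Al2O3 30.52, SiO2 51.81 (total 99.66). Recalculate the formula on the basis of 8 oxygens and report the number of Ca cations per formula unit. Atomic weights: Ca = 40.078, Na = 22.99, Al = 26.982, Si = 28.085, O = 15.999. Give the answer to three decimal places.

4.10 wt% Na2O ÷ 61.979 g/mol = 0.06615 mol, giving 0.13230 Na and 0.06615 O.
13.23 wt% CaO ÷ 56.077 g/mol = 0.23593 mol, giving 0.23593 Ca and 0.23593 O.
30.52 wt% Al2O3 ÷ 101.961 g/mol = 0.29933 mol, giving 0.59866 Al and 0.89799 O.
51.81 wt% SiO2 ÷ 60.083 g/mol = 0.86231 mol, giving 0.86231 Si and 1.72462 O.
Oxygen sums to 2.92469; scaling by 8/2.92469 = 2.73533 puts the formula on 8 O.
Ca: 0.23593 × 2.73533 = 0.645 atoms per formula unit.

0.645 Ca apfu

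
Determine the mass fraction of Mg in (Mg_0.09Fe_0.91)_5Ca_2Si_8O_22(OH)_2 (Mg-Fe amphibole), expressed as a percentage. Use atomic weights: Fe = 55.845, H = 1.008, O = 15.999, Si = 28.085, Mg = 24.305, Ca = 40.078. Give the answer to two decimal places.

1.14 mass %

Formula mass = 0.45*24.305 + 4.55*55.845 + 2*40.078 + 8*28.085 + 24*15.999 + 2*1.008 = 955.860 g/mol, of which 10.937 g is Mg.
So Mg makes up 10.937/955.860 = 0.0114 of the mass, i.e. 1.14%.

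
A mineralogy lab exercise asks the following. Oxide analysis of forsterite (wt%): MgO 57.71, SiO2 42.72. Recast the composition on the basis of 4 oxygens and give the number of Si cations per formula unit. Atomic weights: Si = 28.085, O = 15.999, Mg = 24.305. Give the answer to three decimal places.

0.997 Si apfu

MgO (M=40.304): mol = 1.43187; Mg = 1.43187, O = 1.43187.
SiO2 (M=60.083): mol = 0.71102; Si = 0.71102, O = 1.42204.
ΣO = 2.85391; factor = 4/ΣO = 1.40159.
Si apfu = 0.71102 × 1.40159 = 0.997.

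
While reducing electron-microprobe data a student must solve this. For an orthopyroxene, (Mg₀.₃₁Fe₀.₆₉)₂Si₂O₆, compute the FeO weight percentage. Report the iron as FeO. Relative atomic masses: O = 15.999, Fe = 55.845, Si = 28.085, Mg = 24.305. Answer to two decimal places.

Formula mass = 244.299 g/mol.
1.38 Fe → 1.3800 mol FeO per formula unit; M(FeO) = 71.844, so FeO mass = 99.145 g.
99.145/244.299 × 100 = 40.58 wt%.

40.58 wt%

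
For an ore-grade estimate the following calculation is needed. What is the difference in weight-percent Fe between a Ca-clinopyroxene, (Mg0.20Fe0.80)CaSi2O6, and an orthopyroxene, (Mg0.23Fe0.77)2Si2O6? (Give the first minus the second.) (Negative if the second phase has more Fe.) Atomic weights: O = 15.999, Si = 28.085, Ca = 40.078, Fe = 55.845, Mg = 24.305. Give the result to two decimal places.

-16.01 percentage points

First mineral: 44.676 g Fe in 241.779 g formula = 18.48 wt% Fe.
Second mineral: 86.001 g Fe in 249.346 g formula = 34.49 wt% Fe.
18.48% − 34.49% gives a difference of -16.01 percentage points.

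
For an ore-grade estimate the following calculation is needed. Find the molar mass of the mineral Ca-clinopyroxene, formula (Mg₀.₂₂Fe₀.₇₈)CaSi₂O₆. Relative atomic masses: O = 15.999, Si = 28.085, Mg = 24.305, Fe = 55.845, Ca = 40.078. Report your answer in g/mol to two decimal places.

The formula mass is the sum 0.22(24.305) + 0.78(55.845) + 1(40.078) + 2(28.085) + 6(15.999).

241.15 g/mol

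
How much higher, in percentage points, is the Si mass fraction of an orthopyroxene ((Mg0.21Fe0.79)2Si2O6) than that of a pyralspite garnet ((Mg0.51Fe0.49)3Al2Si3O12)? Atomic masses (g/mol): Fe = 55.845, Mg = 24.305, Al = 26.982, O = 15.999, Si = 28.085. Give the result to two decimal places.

M((Mg0.21Fe0.79)2Si2O6) = 250.607 g/mol, so wt% Si = 56.170/250.607 × 100 = 22.41%.
M((Mg0.51Fe0.49)3Al2Si3O12) = 449.486 g/mol, so wt% Si = 84.255/449.486 × 100 = 18.74%.
22.41 − 18.74 = 3.67 pp.

3.67 percentage points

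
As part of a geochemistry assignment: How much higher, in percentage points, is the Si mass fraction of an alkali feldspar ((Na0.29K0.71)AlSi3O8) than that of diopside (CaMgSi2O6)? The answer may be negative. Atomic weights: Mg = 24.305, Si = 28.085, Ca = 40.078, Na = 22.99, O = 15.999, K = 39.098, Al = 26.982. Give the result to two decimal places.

Si in (Na0.29K0.71)AlSi3O8: molar mass 273.656 g/mol; 3×28.085 = 84.255 g → 30.79 wt%.
Si in CaMgSi2O6: molar mass 216.547 g/mol; 2×28.085 = 56.170 g → 25.94 wt%.
Difference = 30.79 − 25.94 = 4.85 percentage points.

4.85 percentage points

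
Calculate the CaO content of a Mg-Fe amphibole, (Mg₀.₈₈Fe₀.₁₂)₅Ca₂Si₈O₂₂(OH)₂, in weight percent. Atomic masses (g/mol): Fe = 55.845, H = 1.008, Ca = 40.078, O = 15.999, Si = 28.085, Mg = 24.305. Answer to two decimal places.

M((Mg₀.₈₈Fe₀.₁₂)₅Ca₂Si₈O₂₂(OH)₂) = 831.277 g/mol; M(CaO) = 56.077 g/mol.
Moles CaO per formula unit = 2 Ca ÷ 1 = 2.0000.
CaO fraction = (2.0000 × 56.077) / 831.277 = 112.154/831.277 = 0.1349.

13.49 wt%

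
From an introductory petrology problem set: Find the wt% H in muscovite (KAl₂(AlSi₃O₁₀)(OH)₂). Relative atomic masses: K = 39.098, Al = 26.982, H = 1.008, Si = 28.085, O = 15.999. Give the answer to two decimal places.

Molar mass of KAl₂(AlSi₃O₁₀)(OH)₂: 1×39.098 + 3×26.982 + 3×28.085 + 12×15.999 + 2×1.008 = 398.303 g/mol.
Mass of H per formula unit: 2 × 1.008 = 2.016 g.
Weight fraction H = 2.016 / 398.303 = 0.0051.

0.51 weight percent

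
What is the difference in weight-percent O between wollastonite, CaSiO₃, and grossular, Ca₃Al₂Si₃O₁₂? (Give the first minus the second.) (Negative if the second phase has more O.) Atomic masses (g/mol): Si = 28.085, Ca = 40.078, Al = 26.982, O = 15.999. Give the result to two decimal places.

-1.30 percentage points

M(CaSiO₃) = 116.160 g/mol, so wt% O = 47.997/116.160 × 100 = 41.32%.
M(Ca₃Al₂Si₃O₁₂) = 450.441 g/mol, so wt% O = 191.988/450.441 × 100 = 42.62%.
41.32 − 42.62 = -1.30 pp.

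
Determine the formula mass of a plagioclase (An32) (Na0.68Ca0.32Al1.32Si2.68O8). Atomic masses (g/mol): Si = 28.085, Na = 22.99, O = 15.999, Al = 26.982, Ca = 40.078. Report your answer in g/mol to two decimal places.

The formula mass is the sum 0.68×22.99 + 0.32×40.078 + 1.32×26.982 + 2.68×28.085 + 8×15.999.

267.33 g/mol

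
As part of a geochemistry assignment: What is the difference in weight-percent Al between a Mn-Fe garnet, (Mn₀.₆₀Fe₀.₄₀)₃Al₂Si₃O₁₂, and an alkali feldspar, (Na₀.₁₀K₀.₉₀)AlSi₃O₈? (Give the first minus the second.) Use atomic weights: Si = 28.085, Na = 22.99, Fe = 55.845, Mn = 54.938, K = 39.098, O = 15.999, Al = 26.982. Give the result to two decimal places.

1.13 percentage points

Al in (Mn₀.₆₀Fe₀.₄₀)₃Al₂Si₃O₁₂: molar mass 496.109 g/mol; 2×26.982 = 53.964 g → 10.88 wt%.
Al in (Na₀.₁₀K₀.₉₀)AlSi₃O₈: molar mass 276.716 g/mol; 1×26.982 = 26.982 g → 9.75 wt%.
Difference = 10.88 − 9.75 = 1.13 percentage points.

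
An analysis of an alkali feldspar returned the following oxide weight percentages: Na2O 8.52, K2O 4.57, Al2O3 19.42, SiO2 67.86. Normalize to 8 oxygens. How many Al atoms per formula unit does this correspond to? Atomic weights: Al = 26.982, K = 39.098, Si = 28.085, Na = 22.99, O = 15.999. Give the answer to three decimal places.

1.010 Al apfu

8.52 wt% Na2O ÷ 61.979 g/mol = 0.13747 mol, giving 0.27494 Na and 0.13747 O.
4.57 wt% K2O ÷ 94.195 g/mol = 0.04852 mol, giving 0.09704 K and 0.04852 O.
19.42 wt% Al2O3 ÷ 101.961 g/mol = 0.19046 mol, giving 0.38092 Al and 0.57138 O.
67.86 wt% SiO2 ÷ 60.083 g/mol = 1.12944 mol, giving 1.12944 Si and 2.25888 O.
Oxygen sums to 3.01625; scaling by 8/3.01625 = 2.65230 puts the formula on 8 O.
Al: 0.38092 × 2.65230 = 1.010 atoms per formula unit.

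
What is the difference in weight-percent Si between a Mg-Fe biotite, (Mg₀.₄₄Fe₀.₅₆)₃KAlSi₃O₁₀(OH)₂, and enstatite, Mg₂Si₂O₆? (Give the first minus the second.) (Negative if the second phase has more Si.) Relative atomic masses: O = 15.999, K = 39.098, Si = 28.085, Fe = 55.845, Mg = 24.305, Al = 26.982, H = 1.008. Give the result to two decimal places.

M((Mg₀.₄₄Fe₀.₅₆)₃KAlSi₃O₁₀(OH)₂) = 470.241 g/mol, so wt% Si = 84.255/470.241 × 100 = 17.92%.
M(Mg₂Si₂O₆) = 200.774 g/mol, so wt% Si = 56.170/200.774 × 100 = 27.98%.
17.92 − 27.98 = -10.06 pp.

-10.06 percentage points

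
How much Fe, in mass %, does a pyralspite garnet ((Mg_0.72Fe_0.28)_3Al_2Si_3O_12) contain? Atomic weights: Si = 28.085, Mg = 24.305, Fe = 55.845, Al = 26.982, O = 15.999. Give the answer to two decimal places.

10.92 mass %

M((Mg_0.72Fe_0.28)_3Al_2Si_3O_12) = 429.616 g/mol.
Fe contributes 0.84 × 55.845 = 46.910 g per mole.
46.910/429.616 = 0.1092 → 10.92%.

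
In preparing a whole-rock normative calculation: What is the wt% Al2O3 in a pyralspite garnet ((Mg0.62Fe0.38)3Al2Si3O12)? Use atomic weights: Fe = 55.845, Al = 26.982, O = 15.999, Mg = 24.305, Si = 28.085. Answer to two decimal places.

Molar mass of (Mg0.62Fe0.38)3Al2Si3O12 = 1.86×24.305 + 1.14×55.845 + 2×26.982 + 3×28.085 + 12×15.999 = 439.078 g/mol.
Each formula unit contains 2 Al, equivalent to 2/2 = 1.0000 mol Al2O3.
M(Al2O3) = 2×26.982 + 3×15.999 = 101.961 g/mol.
Mass of Al2O3 per formula unit = 1.0000 × 101.961 = 101.961 g.
Al2O3 wt% = 101.961 / 439.078 × 100 = 23.22%.

23.22 wt%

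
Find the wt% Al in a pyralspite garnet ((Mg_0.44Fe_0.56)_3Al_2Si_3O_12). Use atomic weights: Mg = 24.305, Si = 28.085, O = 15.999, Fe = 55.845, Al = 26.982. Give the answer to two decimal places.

Molar mass of (Mg_0.44Fe_0.56)_3Al_2Si_3O_12: 1.32*24.305 + 1.68*55.845 + 2*26.982 + 3*28.085 + 12*15.999 = 456.109 g/mol.
Mass of Al per formula unit: 2 × 26.982 = 53.964 g.
Weight fraction Al = 53.964 / 456.109 = 0.1183.

11.83 mass %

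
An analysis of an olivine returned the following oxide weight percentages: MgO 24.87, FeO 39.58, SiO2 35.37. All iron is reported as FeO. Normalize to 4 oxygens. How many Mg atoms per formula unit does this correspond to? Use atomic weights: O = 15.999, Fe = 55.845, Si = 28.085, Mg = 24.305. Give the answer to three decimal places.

MgO: 24.87/40.304 = 0.61706 mol → 0.61706 mol Mg, 0.61706 mol O.
FeO: 39.58/71.844 = 0.55092 mol → 0.55092 mol Fe, 0.55092 mol O.
SiO2: 35.37/60.083 = 0.58869 mol → 0.58869 mol Si, 1.17738 mol O.
Total oxygen = 2.34536 mol. Normalization factor = 4/2.34536 = 1.70550.
Mg per 4 O = 0.61706 × 1.70550 = 1.052.

1.052 Mg apfu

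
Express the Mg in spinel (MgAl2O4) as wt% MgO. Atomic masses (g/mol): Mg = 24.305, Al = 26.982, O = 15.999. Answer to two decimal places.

28.33 wt%

Formula mass = 142.265 g/mol.
1 Mg → 1.0000 mol MgO per formula unit; M(MgO) = 40.304, so MgO mass = 40.304 g.
40.304/142.265 × 100 = 28.33 wt%.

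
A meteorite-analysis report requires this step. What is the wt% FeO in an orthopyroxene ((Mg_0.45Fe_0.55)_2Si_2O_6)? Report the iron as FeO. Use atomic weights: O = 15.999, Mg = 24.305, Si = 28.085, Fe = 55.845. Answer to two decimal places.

Molar mass of (Mg_0.45Fe_0.55)_2Si_2O_6 = 0.90*24.305 + 1.10*55.845 + 2*28.085 + 6*15.999 = 235.468 g/mol.
Each formula unit contains 1.10 Fe, equivalent to 1.10/1 = 1.1000 mol FeO.
M(FeO) = 1×55.845 + 1×15.999 = 71.844 g/mol.
Mass of FeO per formula unit = 1.1000 × 71.844 = 79.028 g.
FeO wt% = 79.028 / 235.468 × 100 = 33.56%.

33.56 wt%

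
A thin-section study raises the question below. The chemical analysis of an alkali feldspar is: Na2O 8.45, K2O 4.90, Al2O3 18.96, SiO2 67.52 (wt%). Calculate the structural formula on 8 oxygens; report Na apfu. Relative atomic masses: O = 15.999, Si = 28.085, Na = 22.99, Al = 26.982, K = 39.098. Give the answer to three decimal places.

0.729 Na apfu

8.45 wt% Na2O ÷ 61.979 g/mol = 0.13634 mol, giving 0.27268 Na and 0.13634 O.
4.90 wt% K2O ÷ 94.195 g/mol = 0.05202 mol, giving 0.10404 K and 0.05202 O.
18.96 wt% Al2O3 ÷ 101.961 g/mol = 0.18595 mol, giving 0.37190 Al and 0.55785 O.
67.52 wt% SiO2 ÷ 60.083 g/mol = 1.12378 mol, giving 1.12378 Si and 2.24756 O.
Oxygen sums to 2.99377; scaling by 8/2.99377 = 2.67222 puts the formula on 8 O.
Na: 0.27268 × 2.67222 = 0.729 atoms per formula unit.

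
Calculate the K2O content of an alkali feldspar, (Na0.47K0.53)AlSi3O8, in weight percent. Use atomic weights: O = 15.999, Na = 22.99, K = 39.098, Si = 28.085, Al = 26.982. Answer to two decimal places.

9.22 wt%

Formula mass = 270.756 g/mol.
0.53 K → 0.2650 mol K2O per formula unit; M(K2O) = 94.195, so K2O mass = 24.962 g.
24.962/270.756 × 100 = 9.22 wt%.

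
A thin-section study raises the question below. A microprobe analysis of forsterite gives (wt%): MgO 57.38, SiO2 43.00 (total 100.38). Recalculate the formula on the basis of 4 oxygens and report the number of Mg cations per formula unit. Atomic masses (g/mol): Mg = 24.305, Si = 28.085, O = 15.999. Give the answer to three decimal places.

MgO (M=40.304): mol = 1.42368; Mg = 1.42368, O = 1.42368.
SiO2 (M=60.083): mol = 0.71568; Si = 0.71568, O = 1.43136.
ΣO = 2.85504; factor = 4/ΣO = 1.40103.
Mg apfu = 1.42368 × 1.40103 = 1.995.

1.995 Mg apfu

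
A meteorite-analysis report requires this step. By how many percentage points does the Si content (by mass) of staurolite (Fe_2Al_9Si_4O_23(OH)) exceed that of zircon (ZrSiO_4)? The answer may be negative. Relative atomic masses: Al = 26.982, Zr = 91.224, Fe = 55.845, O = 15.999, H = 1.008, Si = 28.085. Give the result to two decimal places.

-2.13 percentage points

M(Fe_2Al_9Si_4O_23(OH)) = 851.852 g/mol, so wt% Si = 112.340/851.852 × 100 = 13.19%.
M(ZrSiO_4) = 183.305 g/mol, so wt% Si = 28.085/183.305 × 100 = 15.32%.
13.19 − 15.32 = -2.13 pp.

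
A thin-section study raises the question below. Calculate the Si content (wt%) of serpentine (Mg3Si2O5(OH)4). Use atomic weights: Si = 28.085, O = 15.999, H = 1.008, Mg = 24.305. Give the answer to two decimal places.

20.27 wt%

Molar mass of Mg3Si2O5(OH)4: 3*24.305 + 2*28.085 + 9*15.999 + 4*1.008 = 277.108 g/mol.
Mass of Si per formula unit: 2 × 28.085 = 56.170 g.
Weight fraction Si = 56.170 / 277.108 = 0.2027.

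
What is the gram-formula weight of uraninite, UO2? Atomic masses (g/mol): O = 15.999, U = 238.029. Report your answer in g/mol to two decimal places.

The formula mass is the sum 1×238.029 + 2×15.999.

270.03 g/mol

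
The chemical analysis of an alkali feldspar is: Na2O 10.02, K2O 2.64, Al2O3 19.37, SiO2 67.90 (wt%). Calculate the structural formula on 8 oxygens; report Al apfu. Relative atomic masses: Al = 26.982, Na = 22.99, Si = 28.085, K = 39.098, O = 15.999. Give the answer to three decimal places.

1.007 Al apfu

10.02 wt% Na2O ÷ 61.979 g/mol = 0.16167 mol, giving 0.32334 Na and 0.16167 O.
2.64 wt% K2O ÷ 94.195 g/mol = 0.02803 mol, giving 0.05606 K and 0.02803 O.
19.37 wt% Al2O3 ÷ 101.961 g/mol = 0.18997 mol, giving 0.37994 Al and 0.56991 O.
67.90 wt% SiO2 ÷ 60.083 g/mol = 1.13010 mol, giving 1.13010 Si and 2.26020 O.
Oxygen sums to 3.01981; scaling by 8/3.01981 = 2.64917 puts the formula on 8 O.
Al: 0.37994 × 2.64917 = 1.007 atoms per formula unit.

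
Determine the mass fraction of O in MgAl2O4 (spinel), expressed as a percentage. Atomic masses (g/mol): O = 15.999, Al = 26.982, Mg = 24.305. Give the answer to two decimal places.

Formula mass = 1*24.305 + 2*26.982 + 4*15.999 = 142.265 g/mol, of which 63.996 g is O.
So O makes up 63.996/142.265 = 0.4498 of the mass, i.e. 44.98%.

44.98 weight percent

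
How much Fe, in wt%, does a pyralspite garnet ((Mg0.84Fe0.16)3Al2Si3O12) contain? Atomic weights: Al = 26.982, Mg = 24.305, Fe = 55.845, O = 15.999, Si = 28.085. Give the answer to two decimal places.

M((Mg0.84Fe0.16)3Al2Si3O12) = 418.261 g/mol.
Fe contributes 0.48 × 55.845 = 26.806 g per mole.
26.806/418.261 = 0.0641 → 6.41%.

6.41 wt%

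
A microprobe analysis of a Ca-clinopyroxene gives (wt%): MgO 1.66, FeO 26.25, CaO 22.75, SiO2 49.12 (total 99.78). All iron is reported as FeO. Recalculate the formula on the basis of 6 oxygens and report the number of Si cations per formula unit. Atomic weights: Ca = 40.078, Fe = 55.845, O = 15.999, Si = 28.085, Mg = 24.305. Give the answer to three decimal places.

MgO (M=40.304): mol = 0.04119; Mg = 0.04119, O = 0.04119.
FeO (M=71.844): mol = 0.36537; Fe = 0.36537, O = 0.36537.
CaO (M=56.077): mol = 0.40569; Ca = 0.40569, O = 0.40569.
SiO2 (M=60.083): mol = 0.81754; Si = 0.81754, O = 1.63508.
ΣO = 2.44733; factor = 6/ΣO = 2.45165.
Si apfu = 0.81754 × 2.45165 = 2.004.

2.004 Si apfu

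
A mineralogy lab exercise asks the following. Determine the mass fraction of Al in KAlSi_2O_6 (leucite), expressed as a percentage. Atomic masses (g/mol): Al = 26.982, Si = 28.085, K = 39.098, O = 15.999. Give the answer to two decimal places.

12.36 mass %

Molar mass of KAlSi_2O_6: 1×39.098 + 1×26.982 + 2×28.085 + 6×15.999 = 218.244 g/mol.
Mass of Al per formula unit: 1 × 26.982 = 26.982 g.
Weight fraction Al = 26.982 / 218.244 = 0.1236.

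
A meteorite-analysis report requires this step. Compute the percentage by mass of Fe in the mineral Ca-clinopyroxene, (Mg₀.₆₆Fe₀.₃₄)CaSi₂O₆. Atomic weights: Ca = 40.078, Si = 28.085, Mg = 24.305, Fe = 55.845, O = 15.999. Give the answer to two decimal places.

Formula mass = 0.66·24.305 + 0.34·55.845 + 1·40.078 + 2·28.085 + 6·15.999 = 227.271 g/mol, of which 18.987 g is Fe.
So Fe makes up 18.987/227.271 = 0.0835 of the mass, i.e. 8.35%.

8.35 mass %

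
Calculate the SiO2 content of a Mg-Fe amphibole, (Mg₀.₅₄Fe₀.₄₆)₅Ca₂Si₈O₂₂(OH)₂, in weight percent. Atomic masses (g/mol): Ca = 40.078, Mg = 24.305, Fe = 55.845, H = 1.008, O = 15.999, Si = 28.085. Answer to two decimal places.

54.32 wt%

Molar mass of (Mg₀.₅₄Fe₀.₄₆)₅Ca₂Si₈O₂₂(OH)₂ = 2.70×24.305 + 2.30×55.845 + 2×40.078 + 8×28.085 + 24×15.999 + 2×1.008 = 884.895 g/mol.
Each formula unit contains 8 Si, equivalent to 8/1 = 8.0000 mol SiO2.
M(SiO2) = 1×28.085 + 2×15.999 = 60.083 g/mol.
Mass of SiO2 per formula unit = 8.0000 × 60.083 = 480.664 g.
SiO2 wt% = 480.664 / 884.895 × 100 = 54.32%.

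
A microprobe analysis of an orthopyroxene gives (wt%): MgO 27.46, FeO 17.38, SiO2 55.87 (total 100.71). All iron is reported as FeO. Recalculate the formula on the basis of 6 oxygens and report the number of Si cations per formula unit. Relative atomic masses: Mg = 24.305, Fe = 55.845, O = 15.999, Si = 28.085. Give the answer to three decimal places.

MgO (M=40.304): mol = 0.68132; Mg = 0.68132, O = 0.68132.
FeO (M=71.844): mol = 0.24191; Fe = 0.24191, O = 0.24191.
SiO2 (M=60.083): mol = 0.92988; Si = 0.92988, O = 1.85976.
ΣO = 2.78299; factor = 6/ΣO = 2.15595.
Si apfu = 0.92988 × 2.15595 = 2.005.

2.005 Si apfu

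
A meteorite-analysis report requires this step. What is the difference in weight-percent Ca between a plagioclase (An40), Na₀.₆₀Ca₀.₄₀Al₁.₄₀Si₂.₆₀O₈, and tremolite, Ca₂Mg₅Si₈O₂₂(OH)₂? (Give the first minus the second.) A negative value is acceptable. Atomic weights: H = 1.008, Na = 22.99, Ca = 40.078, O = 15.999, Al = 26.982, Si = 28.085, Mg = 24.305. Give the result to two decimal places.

-3.90 percentage points

Ca in Na₀.₆₀Ca₀.₄₀Al₁.₄₀Si₂.₆₀O₈: molar mass 268.613 g/mol; 0.40×40.078 = 16.031 g → 5.97 wt%.
Ca in Ca₂Mg₅Si₈O₂₂(OH)₂: molar mass 812.353 g/mol; 2×40.078 = 80.156 g → 9.87 wt%.
Difference = 5.97 − 9.87 = -3.90 percentage points.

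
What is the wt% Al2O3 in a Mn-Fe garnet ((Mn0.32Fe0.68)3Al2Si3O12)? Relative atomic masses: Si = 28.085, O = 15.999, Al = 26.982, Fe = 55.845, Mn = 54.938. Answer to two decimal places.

20.52 wt%

Molar mass of (Mn0.32Fe0.68)3Al2Si3O12 = 0.96*54.938 + 2.04*55.845 + 2*26.982 + 3*28.085 + 12*15.999 = 496.871 g/mol.
Each formula unit contains 2 Al, equivalent to 2/2 = 1.0000 mol Al2O3.
M(Al2O3) = 2×26.982 + 3×15.999 = 101.961 g/mol.
Mass of Al2O3 per formula unit = 1.0000 × 101.961 = 101.961 g.
Al2O3 wt% = 101.961 / 496.871 × 100 = 20.52%.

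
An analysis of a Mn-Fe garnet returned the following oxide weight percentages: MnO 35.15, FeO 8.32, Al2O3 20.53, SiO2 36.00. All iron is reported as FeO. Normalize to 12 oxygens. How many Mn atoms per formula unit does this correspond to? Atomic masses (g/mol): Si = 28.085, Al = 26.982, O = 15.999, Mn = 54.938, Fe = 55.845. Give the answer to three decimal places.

2.463 Mn apfu

MnO: 35.15/70.937 = 0.49551 mol → 0.49551 mol Mn, 0.49551 mol O.
FeO: 8.32/71.844 = 0.11581 mol → 0.11581 mol Fe, 0.11581 mol O.
Al2O3: 20.53/101.961 = 0.20135 mol → 0.40270 mol Al, 0.60405 mol O.
SiO2: 36.00/60.083 = 0.59917 mol → 0.59917 mol Si, 1.19834 mol O.
Total oxygen = 2.41371 mol. Normalization factor = 12/2.41371 = 4.97160.
Mn per 12 O = 0.49551 × 4.97160 = 2.463.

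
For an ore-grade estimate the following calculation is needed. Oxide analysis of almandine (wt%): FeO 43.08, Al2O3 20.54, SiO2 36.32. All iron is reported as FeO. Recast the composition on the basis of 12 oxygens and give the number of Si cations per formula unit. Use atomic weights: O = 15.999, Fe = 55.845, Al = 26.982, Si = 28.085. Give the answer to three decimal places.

43.08 wt% FeO ÷ 71.844 g/mol = 0.59963 mol, giving 0.59963 Fe and 0.59963 O.
20.54 wt% Al2O3 ÷ 101.961 g/mol = 0.20145 mol, giving 0.40290 Al and 0.60435 O.
36.32 wt% SiO2 ÷ 60.083 g/mol = 0.60450 mol, giving 0.60450 Si and 1.20900 O.
Oxygen sums to 2.41298; scaling by 12/2.41298 = 4.97310 puts the formula on 12 O.
Si: 0.60450 × 4.97310 = 3.006 atoms per formula unit.

3.006 Si apfu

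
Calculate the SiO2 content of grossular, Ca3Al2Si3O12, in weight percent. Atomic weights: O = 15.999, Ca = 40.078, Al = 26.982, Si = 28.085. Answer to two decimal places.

Molar mass of Ca3Al2Si3O12 = 3·40.078 + 2·26.982 + 3·28.085 + 12·15.999 = 450.441 g/mol.
Each formula unit contains 3 Si, equivalent to 3/1 = 3.0000 mol SiO2.
M(SiO2) = 1×28.085 + 2×15.999 = 60.083 g/mol.
Mass of SiO2 per formula unit = 3.0000 × 60.083 = 180.249 g.
SiO2 wt% = 180.249 / 450.441 × 100 = 40.02%.

40.02 wt%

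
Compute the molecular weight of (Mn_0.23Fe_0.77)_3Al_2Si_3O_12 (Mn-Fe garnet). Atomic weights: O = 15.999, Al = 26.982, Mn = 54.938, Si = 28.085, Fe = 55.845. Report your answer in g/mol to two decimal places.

The formula mass is the sum 0.69·54.938 + 2.31·55.845 + 2·26.982 + 3·28.085 + 12·15.999.

497.12 g/mol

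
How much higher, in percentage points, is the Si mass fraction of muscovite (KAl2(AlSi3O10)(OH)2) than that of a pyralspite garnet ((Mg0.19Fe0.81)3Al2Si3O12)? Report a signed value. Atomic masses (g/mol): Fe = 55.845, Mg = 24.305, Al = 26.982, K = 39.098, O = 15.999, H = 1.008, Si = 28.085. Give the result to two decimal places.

3.59 percentage points

M(KAl2(AlSi3O10)(OH)2) = 398.303 g/mol, so wt% Si = 84.255/398.303 × 100 = 21.15%.
M((Mg0.19Fe0.81)3Al2Si3O12) = 479.764 g/mol, so wt% Si = 84.255/479.764 × 100 = 17.56%.
21.15 − 17.56 = 3.59 pp.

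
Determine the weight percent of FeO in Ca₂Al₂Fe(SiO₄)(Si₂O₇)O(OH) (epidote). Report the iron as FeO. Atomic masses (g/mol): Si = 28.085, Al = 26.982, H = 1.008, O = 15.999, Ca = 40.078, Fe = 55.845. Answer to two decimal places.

Formula mass = 483.215 g/mol.
1 Fe → 1.0000 mol FeO per formula unit; M(FeO) = 71.844, so FeO mass = 71.844 g.
71.844/483.215 × 100 = 14.87 wt%.

14.87 wt%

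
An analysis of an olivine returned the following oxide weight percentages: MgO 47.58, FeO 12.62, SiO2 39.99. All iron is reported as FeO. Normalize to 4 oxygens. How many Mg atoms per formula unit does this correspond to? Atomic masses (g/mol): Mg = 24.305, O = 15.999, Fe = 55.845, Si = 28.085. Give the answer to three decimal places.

1.757 Mg apfu

MgO: 47.58/40.304 = 1.18053 mol → 1.18053 mol Mg, 1.18053 mol O.
FeO: 12.62/71.844 = 0.17566 mol → 0.17566 mol Fe, 0.17566 mol O.
SiO2: 39.99/60.083 = 0.66558 mol → 0.66558 mol Si, 1.33116 mol O.
Total oxygen = 2.68735 mol. Normalization factor = 4/2.68735 = 1.48846.
Mg per 4 O = 1.18053 × 1.48846 = 1.757.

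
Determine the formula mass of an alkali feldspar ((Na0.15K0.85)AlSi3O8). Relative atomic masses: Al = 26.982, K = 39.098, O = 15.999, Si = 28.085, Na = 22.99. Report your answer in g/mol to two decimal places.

Na: 0.15 × 22.99 = 3.4485
K: 0.85 × 39.098 = 33.2333
Al: 1 × 26.982 = 26.9820
Si: 3 × 28.085 = 84.2550
O: 8 × 15.999 = 127.9920
Summing the contributions gives the formula mass.

275.91 g/mol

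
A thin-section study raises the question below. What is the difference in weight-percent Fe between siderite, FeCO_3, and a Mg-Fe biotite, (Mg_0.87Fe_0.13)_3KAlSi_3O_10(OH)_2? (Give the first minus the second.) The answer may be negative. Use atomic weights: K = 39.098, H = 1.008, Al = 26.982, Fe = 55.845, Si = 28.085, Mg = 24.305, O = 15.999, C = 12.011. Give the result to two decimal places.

43.13 percentage points

Fe in FeCO_3: molar mass 115.853 g/mol; 1×55.845 = 55.845 g → 48.20 wt%.
Fe in (Mg_0.87Fe_0.13)_3KAlSi_3O_10(OH)_2: molar mass 429.555 g/mol; 0.39×55.845 = 21.780 g → 5.07 wt%.
Difference = 48.20 − 5.07 = 43.13 percentage points.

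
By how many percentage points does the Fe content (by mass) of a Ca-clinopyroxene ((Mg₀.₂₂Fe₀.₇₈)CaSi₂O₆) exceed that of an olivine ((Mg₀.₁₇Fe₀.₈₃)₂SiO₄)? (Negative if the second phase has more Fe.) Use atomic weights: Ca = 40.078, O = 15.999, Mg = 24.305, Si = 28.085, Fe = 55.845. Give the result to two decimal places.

-29.96 percentage points

Fe in (Mg₀.₂₂Fe₀.₇₈)CaSi₂O₆: molar mass 241.148 g/mol; 0.78×55.845 = 43.559 g → 18.06 wt%.
Fe in (Mg₀.₁₇Fe₀.₈₃)₂SiO₄: molar mass 193.047 g/mol; 1.66×55.845 = 92.703 g → 48.02 wt%.
Difference = 18.06 − 48.02 = -29.96 percentage points.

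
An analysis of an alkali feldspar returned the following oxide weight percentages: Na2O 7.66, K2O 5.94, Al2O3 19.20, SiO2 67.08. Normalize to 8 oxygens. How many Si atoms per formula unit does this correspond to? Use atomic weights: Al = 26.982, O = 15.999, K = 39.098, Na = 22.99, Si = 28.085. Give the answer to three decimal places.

Na2O: 7.66/61.979 = 0.12359 mol → 0.24718 mol Na, 0.12359 mol O.
K2O: 5.94/94.195 = 0.06306 mol → 0.12612 mol K, 0.06306 mol O.
Al2O3: 19.20/101.961 = 0.18831 mol → 0.37662 mol Al, 0.56493 mol O.
SiO2: 67.08/60.083 = 1.11646 mol → 1.11646 mol Si, 2.23292 mol O.
Total oxygen = 2.98450 mol. Normalization factor = 8/2.98450 = 2.68052.
Si per 8 O = 1.11646 × 2.68052 = 2.993.

2.993 Si apfu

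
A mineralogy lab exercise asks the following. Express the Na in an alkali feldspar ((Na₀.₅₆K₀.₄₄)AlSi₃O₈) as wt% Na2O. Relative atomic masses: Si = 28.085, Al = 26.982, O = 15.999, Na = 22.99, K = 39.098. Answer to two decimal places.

6.44 wt%

Molar mass of (Na₀.₅₆K₀.₄₄)AlSi₃O₈ = 0.56*22.99 + 0.44*39.098 + 1*26.982 + 3*28.085 + 8*15.999 = 269.307 g/mol.
Each formula unit contains 0.56 Na, equivalent to 0.56/2 = 0.2800 mol Na2O.
M(Na2O) = 2×22.99 + 1×15.999 = 61.979 g/mol.
Mass of Na2O per formula unit = 0.2800 × 61.979 = 17.354 g.
Na2O wt% = 17.354 / 269.307 × 100 = 6.44%.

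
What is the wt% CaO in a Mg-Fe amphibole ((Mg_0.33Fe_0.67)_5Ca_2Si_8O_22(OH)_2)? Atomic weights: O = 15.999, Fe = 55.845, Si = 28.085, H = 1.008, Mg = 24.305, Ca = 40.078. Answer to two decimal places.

12.22 wt%

Molar mass of (Mg_0.33Fe_0.67)_5Ca_2Si_8O_22(OH)_2 = 1.65×24.305 + 3.35×55.845 + 2×40.078 + 8×28.085 + 24×15.999 + 2×1.008 = 918.012 g/mol.
Each formula unit contains 2 Ca, equivalent to 2/1 = 2.0000 mol CaO.
M(CaO) = 1×40.078 + 1×15.999 = 56.077 g/mol.
Mass of CaO per formula unit = 2.0000 × 56.077 = 112.154 g.
CaO wt% = 112.154 / 918.012 × 100 = 12.22%.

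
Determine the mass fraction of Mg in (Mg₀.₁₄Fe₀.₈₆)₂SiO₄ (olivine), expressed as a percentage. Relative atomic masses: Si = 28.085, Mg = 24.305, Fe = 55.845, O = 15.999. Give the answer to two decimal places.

3.49 wt%

Molar mass of (Mg₀.₁₄Fe₀.₈₆)₂SiO₄: 0.28·24.305 + 1.72·55.845 + 1·28.085 + 4·15.999 = 194.940 g/mol.
Mass of Mg per formula unit: 0.28 × 24.305 = 6.805 g.
Weight fraction Mg = 6.805 / 194.940 = 0.0349.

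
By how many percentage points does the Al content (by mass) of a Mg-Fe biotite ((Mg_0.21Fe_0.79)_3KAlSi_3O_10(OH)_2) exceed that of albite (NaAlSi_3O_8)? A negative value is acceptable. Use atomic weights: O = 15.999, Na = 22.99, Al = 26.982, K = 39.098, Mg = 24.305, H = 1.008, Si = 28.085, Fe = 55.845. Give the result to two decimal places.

-4.81 percentage points

Al in (Mg_0.21Fe_0.79)_3KAlSi_3O_10(OH)_2: molar mass 492.004 g/mol; 1×26.982 = 26.982 g → 5.48 wt%.
Al in NaAlSi_3O_8: molar mass 262.219 g/mol; 1×26.982 = 26.982 g → 10.29 wt%.
Difference = 5.48 − 10.29 = -4.81 percentage points.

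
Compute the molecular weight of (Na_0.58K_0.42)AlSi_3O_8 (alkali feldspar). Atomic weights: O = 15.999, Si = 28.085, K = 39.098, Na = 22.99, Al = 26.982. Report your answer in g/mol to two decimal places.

M = 0.58·22.99 + 0.42·39.098 + 1·26.982 + 3·28.085 + 8·15.999

268.98 g/mol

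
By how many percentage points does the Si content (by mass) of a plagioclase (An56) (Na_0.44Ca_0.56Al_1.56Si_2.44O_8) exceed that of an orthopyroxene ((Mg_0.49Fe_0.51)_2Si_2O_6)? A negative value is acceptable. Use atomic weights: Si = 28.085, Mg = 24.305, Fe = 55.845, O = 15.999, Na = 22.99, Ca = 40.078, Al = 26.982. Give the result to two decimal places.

Si in Na_0.44Ca_0.56Al_1.56Si_2.44O_8: molar mass 271.171 g/mol; 2.44×28.085 = 68.527 g → 25.27 wt%.
Si in (Mg_0.49Fe_0.51)_2Si_2O_6: molar mass 232.945 g/mol; 2×28.085 = 56.170 g → 24.11 wt%.
Difference = 25.27 − 24.11 = 1.16 percentage points.

1.16 percentage points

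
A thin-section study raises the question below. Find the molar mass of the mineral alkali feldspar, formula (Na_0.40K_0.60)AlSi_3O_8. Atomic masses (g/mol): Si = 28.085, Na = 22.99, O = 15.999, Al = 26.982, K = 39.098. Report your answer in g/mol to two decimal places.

271.88 g/mol

The formula mass is the sum 0.40*22.99 + 0.60*39.098 + 1*26.982 + 3*28.085 + 8*15.999.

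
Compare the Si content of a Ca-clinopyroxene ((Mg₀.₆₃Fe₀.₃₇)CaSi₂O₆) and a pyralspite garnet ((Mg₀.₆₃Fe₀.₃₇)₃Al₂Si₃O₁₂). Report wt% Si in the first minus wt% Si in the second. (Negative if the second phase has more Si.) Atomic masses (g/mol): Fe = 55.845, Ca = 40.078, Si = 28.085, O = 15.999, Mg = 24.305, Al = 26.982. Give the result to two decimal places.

First mineral: 56.170 g Si in 228.217 g formula = 24.61 wt% Si.
Second mineral: 84.255 g Si in 438.131 g formula = 19.23 wt% Si.
24.61% − 19.23% gives a difference of 5.38 percentage points.

5.38 percentage points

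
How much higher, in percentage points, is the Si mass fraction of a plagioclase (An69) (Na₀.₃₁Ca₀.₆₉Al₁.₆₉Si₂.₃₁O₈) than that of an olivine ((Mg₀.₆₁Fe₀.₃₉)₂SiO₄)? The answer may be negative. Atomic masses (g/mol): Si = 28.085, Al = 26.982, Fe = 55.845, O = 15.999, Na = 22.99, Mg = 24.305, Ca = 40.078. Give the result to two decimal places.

First mineral: 64.876 g Si in 273.249 g formula = 23.74 wt% Si.
Second mineral: 28.085 g Si in 165.292 g formula = 16.99 wt% Si.
23.74% − 16.99% gives a difference of 6.75 percentage points.

6.75 percentage points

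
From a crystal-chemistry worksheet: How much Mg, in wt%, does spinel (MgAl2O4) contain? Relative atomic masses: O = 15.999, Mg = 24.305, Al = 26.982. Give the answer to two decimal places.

Formula mass = 1*24.305 + 2*26.982 + 4*15.999 = 142.265 g/mol, of which 24.305 g is Mg.
So Mg makes up 24.305/142.265 = 0.1708 of the mass, i.e. 17.08%.

17.08 wt%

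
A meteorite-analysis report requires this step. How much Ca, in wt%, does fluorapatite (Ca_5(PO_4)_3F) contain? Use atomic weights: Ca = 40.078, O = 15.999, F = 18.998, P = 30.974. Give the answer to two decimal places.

M(Ca_5(PO_4)_3F) = 504.298 g/mol.
Ca contributes 5 × 40.078 = 200.390 g per mole.
200.390/504.298 = 0.3974 → 39.74%.

39.74 wt%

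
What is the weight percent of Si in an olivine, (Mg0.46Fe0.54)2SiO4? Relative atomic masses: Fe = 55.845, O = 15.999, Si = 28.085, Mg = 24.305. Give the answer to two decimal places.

Molar mass of (Mg0.46Fe0.54)2SiO4: 0.92·24.305 + 1.08·55.845 + 1·28.085 + 4·15.999 = 174.754 g/mol.
Mass of Si per formula unit: 1 × 28.085 = 28.085 g.
Weight fraction Si = 28.085 / 174.754 = 0.1607.

16.07 mass %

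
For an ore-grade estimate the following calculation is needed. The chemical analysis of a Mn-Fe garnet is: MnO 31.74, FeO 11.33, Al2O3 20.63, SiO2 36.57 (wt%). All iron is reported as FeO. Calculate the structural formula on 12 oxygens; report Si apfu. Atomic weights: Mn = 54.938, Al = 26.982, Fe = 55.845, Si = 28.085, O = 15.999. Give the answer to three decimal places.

3.006 Si apfu

MnO (M=70.937): mol = 0.44744; Mn = 0.44744, O = 0.44744.
FeO (M=71.844): mol = 0.15770; Fe = 0.15770, O = 0.15770.
Al2O3 (M=101.961): mol = 0.20233; Al = 0.40466, O = 0.60699.
SiO2 (M=60.083): mol = 0.60866; Si = 0.60866, O = 1.21732.
ΣO = 2.42945; factor = 12/ΣO = 4.93939.
Si apfu = 0.60866 × 4.93939 = 3.006.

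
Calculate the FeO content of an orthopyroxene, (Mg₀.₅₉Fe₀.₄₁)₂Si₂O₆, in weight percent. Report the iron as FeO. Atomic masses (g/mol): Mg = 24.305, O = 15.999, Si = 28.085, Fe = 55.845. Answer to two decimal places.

25.99 wt%

Formula mass = 226.637 g/mol.
0.82 Fe → 0.8200 mol FeO per formula unit; M(FeO) = 71.844, so FeO mass = 58.912 g.
58.912/226.637 × 100 = 25.99 wt%.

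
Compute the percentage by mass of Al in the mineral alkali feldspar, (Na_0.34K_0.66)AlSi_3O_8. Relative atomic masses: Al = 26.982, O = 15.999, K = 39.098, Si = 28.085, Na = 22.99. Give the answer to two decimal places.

9.89 weight percent

M((Na_0.34K_0.66)AlSi_3O_8) = 272.850 g/mol.
Al contributes 1 × 26.982 = 26.982 g per mole.
26.982/272.850 = 0.0989 → 9.89%.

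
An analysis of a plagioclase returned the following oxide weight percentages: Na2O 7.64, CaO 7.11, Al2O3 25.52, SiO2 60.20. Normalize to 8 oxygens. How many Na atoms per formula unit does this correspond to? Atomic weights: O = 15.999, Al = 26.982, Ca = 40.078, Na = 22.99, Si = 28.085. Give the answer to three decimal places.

0.656 Na apfu

Na2O: 7.64/61.979 = 0.12327 mol → 0.24654 mol Na, 0.12327 mol O.
CaO: 7.11/56.077 = 0.12679 mol → 0.12679 mol Ca, 0.12679 mol O.
Al2O3: 25.52/101.961 = 0.25029 mol → 0.50058 mol Al, 0.75087 mol O.
SiO2: 60.20/60.083 = 1.00195 mol → 1.00195 mol Si, 2.00390 mol O.
Total oxygen = 3.00483 mol. Normalization factor = 8/3.00483 = 2.66238.
Na per 8 O = 0.24654 × 2.66238 = 0.656.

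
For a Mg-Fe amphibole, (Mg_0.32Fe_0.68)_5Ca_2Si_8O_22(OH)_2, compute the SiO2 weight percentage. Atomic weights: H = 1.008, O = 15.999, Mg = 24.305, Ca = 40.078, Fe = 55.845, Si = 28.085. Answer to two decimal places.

M((Mg_0.32Fe_0.68)_5Ca_2Si_8O_22(OH)_2) = 919.589 g/mol; M(SiO2) = 60.083 g/mol.
Moles SiO2 per formula unit = 8 Si ÷ 1 = 8.0000.
SiO2 fraction = (8.0000 × 60.083) / 919.589 = 480.664/919.589 = 0.5227.

52.27 wt%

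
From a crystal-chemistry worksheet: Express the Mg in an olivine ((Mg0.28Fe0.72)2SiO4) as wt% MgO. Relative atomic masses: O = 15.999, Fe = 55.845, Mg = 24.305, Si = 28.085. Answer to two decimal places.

Molar mass of (Mg0.28Fe0.72)2SiO4 = 0.56*24.305 + 1.44*55.845 + 1*28.085 + 4*15.999 = 186.109 g/mol.
Each formula unit contains 0.56 Mg, equivalent to 0.56/1 = 0.5600 mol MgO.
M(MgO) = 1×24.305 + 1×15.999 = 40.304 g/mol.
Mass of MgO per formula unit = 0.5600 × 40.304 = 22.570 g.
MgO wt% = 22.570 / 186.109 × 100 = 12.13%.

12.13 wt%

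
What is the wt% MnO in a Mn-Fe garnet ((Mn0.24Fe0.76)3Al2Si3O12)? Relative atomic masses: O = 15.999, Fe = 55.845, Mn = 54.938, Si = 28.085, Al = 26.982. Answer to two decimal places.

Molar mass of (Mn0.24Fe0.76)3Al2Si3O12 = 0.72*54.938 + 2.28*55.845 + 2*26.982 + 3*28.085 + 12*15.999 = 497.089 g/mol.
Each formula unit contains 0.72 Mn, equivalent to 0.72/1 = 0.7200 mol MnO.
M(MnO) = 1×54.938 + 1×15.999 = 70.937 g/mol.
Mass of MnO per formula unit = 0.7200 × 70.937 = 51.075 g.
MnO wt% = 51.075 / 497.089 × 100 = 10.27%.

10.27 wt%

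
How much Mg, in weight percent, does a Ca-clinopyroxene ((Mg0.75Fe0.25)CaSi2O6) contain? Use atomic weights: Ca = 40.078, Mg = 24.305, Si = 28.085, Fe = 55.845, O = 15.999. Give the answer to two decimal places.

Formula mass = 0.75*24.305 + 0.25*55.845 + 1*40.078 + 2*28.085 + 6*15.999 = 224.432 g/mol, of which 18.229 g is Mg.
So Mg makes up 18.229/224.432 = 0.0812 of the mass, i.e. 8.12%.

8.12 weight percent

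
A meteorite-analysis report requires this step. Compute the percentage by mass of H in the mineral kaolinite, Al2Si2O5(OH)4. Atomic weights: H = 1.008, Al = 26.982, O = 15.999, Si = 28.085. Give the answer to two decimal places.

Formula mass = 2×26.982 + 2×28.085 + 9×15.999 + 4×1.008 = 258.157 g/mol, of which 4.032 g is H.
So H makes up 4.032/258.157 = 0.0156 of the mass, i.e. 1.56%.

1.56 weight percent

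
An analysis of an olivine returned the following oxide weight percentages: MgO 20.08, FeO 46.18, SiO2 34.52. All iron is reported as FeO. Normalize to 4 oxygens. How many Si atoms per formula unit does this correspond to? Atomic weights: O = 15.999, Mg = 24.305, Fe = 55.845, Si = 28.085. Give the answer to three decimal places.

MgO (M=40.304): mol = 0.49821; Mg = 0.49821, O = 0.49821.
FeO (M=71.844): mol = 0.64278; Fe = 0.64278, O = 0.64278.
SiO2 (M=60.083): mol = 0.57454; Si = 0.57454, O = 1.14908.
ΣO = 2.29007; factor = 4/ΣO = 1.74667.
Si apfu = 0.57454 × 1.74667 = 1.004.

1.004 Si apfu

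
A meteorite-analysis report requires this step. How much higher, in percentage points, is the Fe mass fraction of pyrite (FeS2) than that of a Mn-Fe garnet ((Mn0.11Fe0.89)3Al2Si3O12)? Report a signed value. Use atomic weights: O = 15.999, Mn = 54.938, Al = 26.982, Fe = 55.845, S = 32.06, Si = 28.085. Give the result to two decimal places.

M(FeS2) = 119.965 g/mol, so wt% Fe = 55.845/119.965 × 100 = 46.55%.
M((Mn0.11Fe0.89)3Al2Si3O12) = 497.443 g/mol, so wt% Fe = 149.106/497.443 × 100 = 29.97%.
46.55 − 29.97 = 16.58 pp.

16.58 percentage points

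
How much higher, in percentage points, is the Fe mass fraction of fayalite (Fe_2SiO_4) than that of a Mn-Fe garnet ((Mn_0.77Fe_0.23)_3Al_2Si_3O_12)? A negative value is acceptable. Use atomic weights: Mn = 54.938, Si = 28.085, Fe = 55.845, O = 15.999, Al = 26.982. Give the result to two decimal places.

Fe in Fe_2SiO_4: molar mass 203.771 g/mol; 2×55.845 = 111.690 g → 54.81 wt%.
Fe in (Mn_0.77Fe_0.23)_3Al_2Si_3O_12: molar mass 495.647 g/mol; 0.69×55.845 = 38.533 g → 7.77 wt%.
Difference = 54.81 − 7.77 = 47.04 percentage points.

47.04 percentage points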